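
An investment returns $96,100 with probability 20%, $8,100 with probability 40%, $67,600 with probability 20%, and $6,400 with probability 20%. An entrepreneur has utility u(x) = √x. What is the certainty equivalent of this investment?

$27,556

E[u] = 0.2·√96100 + 0.4·√8100 + 0.2·√67600 + 0.2·√6400 = 0.2·310 + 0.4·90 + 0.2·260 + 0.2·80 = 166
CE = (166)² = 27556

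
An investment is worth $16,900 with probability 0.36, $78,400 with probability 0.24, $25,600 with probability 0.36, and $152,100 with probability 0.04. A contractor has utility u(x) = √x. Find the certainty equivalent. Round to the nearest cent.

$35,043.84

E[u] = 0.36·√16900 + 0.24·√78400 + 0.36·√25600 + 0.04·√152100 = 0.36·130 + 0.24·280 + 0.36·160 + 0.04·390 = 187.2
CE = (187.2)² = 35043.84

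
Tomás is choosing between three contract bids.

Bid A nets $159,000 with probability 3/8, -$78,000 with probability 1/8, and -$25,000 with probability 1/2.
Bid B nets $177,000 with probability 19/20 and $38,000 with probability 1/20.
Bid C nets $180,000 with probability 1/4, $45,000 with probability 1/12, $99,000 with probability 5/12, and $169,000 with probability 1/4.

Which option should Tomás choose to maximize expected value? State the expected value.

Bid B ($170,050)

Bid A = 3/8 × 159000 + 1/8 × (-78000) + 1/2 × (-25000) = 59625 − 9750 − 12500 = 37375
Bid B = 19/20 × 177000 + 1/20 × 38000 = 168150 + 1900 = 170050
Bid C = 1/4 × 180000 + 1/12 × 45000 + 5/12 × 99000 + 1/4 × 169000 = 45000 + 3750 + 41250 + 42250 = 132250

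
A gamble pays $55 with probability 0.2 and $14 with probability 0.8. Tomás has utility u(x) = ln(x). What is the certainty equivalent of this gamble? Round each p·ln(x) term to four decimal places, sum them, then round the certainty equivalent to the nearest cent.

E[u] = 0.2·ln(55) + 0.8·ln(14) = 0.8015 + 2.1112 = 2.9127
CE = e^2.9127 ≈ 18.41

$18.41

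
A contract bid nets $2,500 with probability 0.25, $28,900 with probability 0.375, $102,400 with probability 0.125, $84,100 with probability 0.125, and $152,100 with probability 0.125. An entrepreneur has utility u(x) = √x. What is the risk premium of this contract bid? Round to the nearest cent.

E[u] = 0.25·√2500 + 0.375·√28900 + 0.125·√102400 + 0.125·√84100 + 0.125·√152100 = 0.25·50 + 0.375·170 + 0.125·320 + 0.125·290 + 0.125·390 = 201.25
CE = (201.25)² = 40501.5625
Risk premium = EV − CE = 53787.5 − 40501.5625 = 13285.9375

$13,285.94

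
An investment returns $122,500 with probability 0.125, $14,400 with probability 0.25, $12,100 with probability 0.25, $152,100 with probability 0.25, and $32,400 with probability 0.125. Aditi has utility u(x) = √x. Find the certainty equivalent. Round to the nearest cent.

E[u] = 0.125·√122500 + 0.25·√14400 + 0.25·√12100 + 0.25·√152100 + 0.125·√32400 = 0.125·350 + 0.25·120 + 0.25·110 + 0.25·390 + 0.125·180 = 221.25
CE = (221.25)² = 48951.5625

$48,951.56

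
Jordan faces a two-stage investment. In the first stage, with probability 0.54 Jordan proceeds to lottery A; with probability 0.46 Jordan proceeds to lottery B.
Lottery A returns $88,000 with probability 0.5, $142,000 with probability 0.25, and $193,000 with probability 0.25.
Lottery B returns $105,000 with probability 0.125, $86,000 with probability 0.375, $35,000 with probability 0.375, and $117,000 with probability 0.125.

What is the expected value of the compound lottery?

$102,622.50

EV(A) = 0.5 × 88000 + 0.25 × 142000 + 0.25 × 193000 = 44000 + 35500 + 48250 = 127750
EV(B) = 0.125 × 105000 + 0.375 × 86000 + 0.375 × 35000 + 0.125 × 117000 = 13125 + 32250 + 13125 + 14625 = 73125
Overall = 0.54 × 127750 + 0.46 × 73125 = 68985 + 33637.5 = 102622.5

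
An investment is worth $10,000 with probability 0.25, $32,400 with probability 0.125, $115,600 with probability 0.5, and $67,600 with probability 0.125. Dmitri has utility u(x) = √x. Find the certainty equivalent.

E[u] = 0.25·√10000 + 0.125·√32400 + 0.5·√115600 + 0.125·√67600 = 0.25·100 + 0.125·180 + 0.5·340 + 0.125·260 = 250
CE = (250)² = 62500

$62,500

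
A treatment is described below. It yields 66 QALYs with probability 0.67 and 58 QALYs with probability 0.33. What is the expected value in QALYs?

EV = 0.67 × 66 + 0.33 × 58 = 44.22 + 19.14 = 63.36

63.36 QALYs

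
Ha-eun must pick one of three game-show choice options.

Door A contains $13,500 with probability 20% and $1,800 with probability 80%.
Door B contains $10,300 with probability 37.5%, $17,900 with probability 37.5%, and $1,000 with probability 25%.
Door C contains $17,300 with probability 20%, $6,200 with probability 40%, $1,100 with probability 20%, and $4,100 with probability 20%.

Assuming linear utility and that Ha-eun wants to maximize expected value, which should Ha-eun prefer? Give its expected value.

Door B ($10,825)

Door A = 0.2 × 13500 + 0.8 × 1800 = 2700 + 1440 = 4140
Door B = 0.375 × 10300 + 0.375 × 17900 + 0.25 × 1000 = 3862.5 + 6712.5 + 250 = 10825
Door C = 0.2 × 17300 + 0.4 × 6200 + 0.2 × 1100 + 0.2 × 4100 = 3460 + 2480 + 220 + 820 = 6980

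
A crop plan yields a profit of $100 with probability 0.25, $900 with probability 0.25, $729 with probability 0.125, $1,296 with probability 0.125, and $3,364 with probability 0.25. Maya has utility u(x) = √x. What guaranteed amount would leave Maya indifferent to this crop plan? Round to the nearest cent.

E[u] = 0.25·√100 + 0.25·√900 + 0.125·√729 + 0.125·√1296 + 0.25·√3364 = 0.25·10 + 0.25·30 + 0.125·27 + 0.125·36 + 0.25·58 = 32.375
CE = (32.375)² = 1048.140625

$1,048.14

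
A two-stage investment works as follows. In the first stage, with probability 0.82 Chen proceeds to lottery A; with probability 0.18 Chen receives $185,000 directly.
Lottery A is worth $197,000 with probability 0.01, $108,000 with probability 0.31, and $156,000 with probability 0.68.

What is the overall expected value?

EV(A) = 0.01 × 197000 + 0.31 × 108000 + 0.68 × 156000 = 1970 + 33480 + 106080 = 141530
Branch B: 185000 (certain)
Overall = 0.82 × 141530 + 0.18 × 185000 = 116054.6 + 33300 = 149354.6

$149,354.60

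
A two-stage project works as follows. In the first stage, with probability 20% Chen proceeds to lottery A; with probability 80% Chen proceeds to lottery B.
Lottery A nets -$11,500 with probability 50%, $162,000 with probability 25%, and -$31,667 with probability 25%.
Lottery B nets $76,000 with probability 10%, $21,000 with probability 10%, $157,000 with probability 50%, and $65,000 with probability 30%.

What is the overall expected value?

EV(A) = 0.5 × (-11500) + 0.25 × 162000 + 0.25 × (-31667) = -5750 + 40500 − 7916.75 = 26833.25
EV(B) = 0.1 × 76000 + 0.1 × 21000 + 0.5 × 157000 + 0.3 × 65000 = 7600 + 2100 + 78500 + 19500 = 107700
Overall = 0.2 × 26833.25 + 0.8 × 107700 = 5366.65 + 86160 = 91526.65

$91,526.65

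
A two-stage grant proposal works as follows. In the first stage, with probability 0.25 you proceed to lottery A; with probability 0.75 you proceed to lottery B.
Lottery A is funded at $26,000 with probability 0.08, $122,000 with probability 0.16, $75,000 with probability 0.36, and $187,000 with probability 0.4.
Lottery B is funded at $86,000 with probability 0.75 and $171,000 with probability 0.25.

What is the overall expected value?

$111,287.50

EV(A) = 0.08 × 26000 + 0.16 × 122000 + 0.36 × 75000 + 0.4 × 187000 = 2080 + 19520 + 27000 + 74800 = 123400
EV(B) = 0.75 × 86000 + 0.25 × 171000 = 64500 + 42750 = 107250
Overall = 0.25 × 123400 + 0.75 × 107250 = 30850 + 80437.5 = 111287.5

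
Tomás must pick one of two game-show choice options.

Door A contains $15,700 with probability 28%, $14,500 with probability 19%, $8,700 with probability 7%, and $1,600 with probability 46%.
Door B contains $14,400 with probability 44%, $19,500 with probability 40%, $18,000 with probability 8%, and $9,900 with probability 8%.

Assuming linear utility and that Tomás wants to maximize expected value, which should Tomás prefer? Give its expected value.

Door B ($16,368)

Door A = 0.28 × 15700 + 0.19 × 14500 + 0.07 × 8700 + 0.46 × 1600 = 4396 + 2755 + 609 + 736 = 8496
Door B = 0.44 × 14400 + 0.4 × 19500 + 0.08 × 18000 + 0.08 × 9900 = 6336 + 7800 + 1440 + 792 = 16368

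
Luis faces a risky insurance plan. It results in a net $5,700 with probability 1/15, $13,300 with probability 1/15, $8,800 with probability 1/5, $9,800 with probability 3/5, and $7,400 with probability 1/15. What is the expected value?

EV = 1/15 × 5700 + 1/15 × 13300 + 1/5 × 8800 + 3/5 × 9800 + 1/15 × 7400 = 380 + 886.6667 + 1760 + 5880 + 493.3333 = 9400

$9,400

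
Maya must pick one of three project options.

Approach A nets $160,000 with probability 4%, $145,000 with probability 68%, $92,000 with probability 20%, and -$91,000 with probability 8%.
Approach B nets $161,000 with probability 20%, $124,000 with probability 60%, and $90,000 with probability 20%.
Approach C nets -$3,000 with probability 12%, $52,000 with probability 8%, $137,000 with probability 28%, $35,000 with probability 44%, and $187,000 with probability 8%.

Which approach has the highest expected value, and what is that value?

Approach B ($124,600)

Approach A = 0.04 × 160000 + 0.68 × 145000 + 0.2 × 92000 + 0.08 × (-91000) = 6400 + 98600 + 18400 − 7280 = 116120
Approach B = 0.2 × 161000 + 0.6 × 124000 + 0.2 × 90000 = 32200 + 74400 + 18000 = 124600
Approach C = 0.12 × (-3000) + 0.08 × 52000 + 0.28 × 137000 + 0.44 × 35000 + 0.08 × 187000 = -360 + 4160 + 38360 + 15400 + 14960 = 72520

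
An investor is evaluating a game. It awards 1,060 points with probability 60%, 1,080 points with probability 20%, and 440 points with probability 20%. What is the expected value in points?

EV = 0.6 × 1060 + 0.2 × 1080 + 0.2 × 440 = 636 + 216 + 88 = 940

940 points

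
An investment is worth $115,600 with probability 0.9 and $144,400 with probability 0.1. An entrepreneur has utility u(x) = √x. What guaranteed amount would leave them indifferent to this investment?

E[u] = 0.9·√115600 + 0.1·√144400 = 0.9·340 + 0.1·380 = 344
CE = (344)² = 118336

$118,336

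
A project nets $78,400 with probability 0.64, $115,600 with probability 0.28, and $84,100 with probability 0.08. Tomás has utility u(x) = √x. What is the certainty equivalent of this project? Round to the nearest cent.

$88,565.76

E[u] = 0.64·√78400 + 0.28·√115600 + 0.08·√84100 = 0.64·280 + 0.28·340 + 0.08·290 = 297.6
CE = (297.6)² = 88565.76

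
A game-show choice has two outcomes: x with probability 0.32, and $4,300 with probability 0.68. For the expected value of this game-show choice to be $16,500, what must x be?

x = $42,425

0.32·x + 0.68·4300 = 16500
0.32·x = 16500 − 2924 = 13576
x = 13576 / 0.32 = 42425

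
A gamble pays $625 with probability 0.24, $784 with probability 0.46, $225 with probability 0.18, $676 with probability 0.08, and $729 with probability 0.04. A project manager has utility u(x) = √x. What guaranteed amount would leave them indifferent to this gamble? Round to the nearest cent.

$612.07

E[u] = 0.24·√625 + 0.46·√784 + 0.18·√225 + 0.08·√676 + 0.04·√729 = 0.24·25 + 0.46·28 + 0.18·15 + 0.08·26 + 0.04·27 = 24.74
CE = (24.74)² = 612.0676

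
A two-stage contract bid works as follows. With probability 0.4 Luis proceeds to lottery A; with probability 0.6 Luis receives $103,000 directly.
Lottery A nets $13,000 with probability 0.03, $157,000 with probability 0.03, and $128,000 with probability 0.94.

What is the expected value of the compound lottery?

$111,968

EV(A) = 0.03 × 13000 + 0.03 × 157000 + 0.94 × 128000 = 390 + 4710 + 120320 = 125420
Branch B: 103000 (certain)
Overall = 0.4 × 125420 + 0.6 × 103000 = 50168 + 61800 = 111968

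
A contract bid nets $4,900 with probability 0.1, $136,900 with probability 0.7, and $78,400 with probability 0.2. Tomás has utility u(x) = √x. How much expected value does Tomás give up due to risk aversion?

E[u] = 0.1·√4900 + 0.7·√136900 + 0.2·√78400 = 0.1·70 + 0.7·370 + 0.2·280 = 322
CE = (322)² = 103684
Risk premium = EV − CE = 112000 − 103684 = 8316

$8,316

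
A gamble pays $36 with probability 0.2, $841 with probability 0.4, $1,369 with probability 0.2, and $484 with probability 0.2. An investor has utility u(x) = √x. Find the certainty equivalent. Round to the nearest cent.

E[u] = 0.2·√36 + 0.4·√841 + 0.2·√1369 + 0.2·√484 = 0.2·6 + 0.4·29 + 0.2·37 + 0.2·22 = 24.6
CE = (24.6)² = 605.16

$605.16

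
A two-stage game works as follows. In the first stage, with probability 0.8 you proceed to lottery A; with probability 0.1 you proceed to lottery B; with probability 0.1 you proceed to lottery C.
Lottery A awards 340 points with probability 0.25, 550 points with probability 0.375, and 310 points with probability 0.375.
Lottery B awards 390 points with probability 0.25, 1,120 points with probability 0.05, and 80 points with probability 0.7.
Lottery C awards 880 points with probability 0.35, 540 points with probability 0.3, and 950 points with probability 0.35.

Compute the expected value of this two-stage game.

EV(A) = 0.25 × 340 + 0.375 × 550 + 0.375 × 310 = 85 + 206.25 + 116.25 = 407.5
EV(B) = 0.25 × 390 + 0.05 × 1120 + 0.7 × 80 = 97.5 + 56 + 56 = 209.5
EV(C) = 0.35 × 880 + 0.3 × 540 + 0.35 × 950 = 308 + 162 + 332.5 = 802.5
Overall = 0.8 × 407.5 + 0.1 × 209.5 + 0.1 × 802.5 = 326 + 20.95 + 80.25 = 427.2

427.2 points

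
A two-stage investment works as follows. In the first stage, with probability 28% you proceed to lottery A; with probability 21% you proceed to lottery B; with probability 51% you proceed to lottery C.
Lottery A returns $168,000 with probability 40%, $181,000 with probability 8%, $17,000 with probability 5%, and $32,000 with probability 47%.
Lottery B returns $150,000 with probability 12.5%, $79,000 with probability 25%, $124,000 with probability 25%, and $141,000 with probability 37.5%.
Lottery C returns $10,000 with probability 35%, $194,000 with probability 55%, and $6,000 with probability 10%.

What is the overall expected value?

$109,526.35

EV(A) = 0.4 × 168000 + 0.08 × 181000 + 0.05 × 17000 + 0.47 × 32000 = 67200 + 14480 + 850 + 15040 = 97570
EV(B) = 0.125 × 150000 + 0.25 × 79000 + 0.25 × 124000 + 0.375 × 141000 = 18750 + 19750 + 31000 + 52875 = 122375
EV(C) = 0.35 × 10000 + 0.55 × 194000 + 0.1 × 6000 = 3500 + 106700 + 600 = 110800
Overall = 0.28 × 97570 + 0.21 × 122375 + 0.51 × 110800 = 27319.6 + 25698.75 + 56508 = 109526.35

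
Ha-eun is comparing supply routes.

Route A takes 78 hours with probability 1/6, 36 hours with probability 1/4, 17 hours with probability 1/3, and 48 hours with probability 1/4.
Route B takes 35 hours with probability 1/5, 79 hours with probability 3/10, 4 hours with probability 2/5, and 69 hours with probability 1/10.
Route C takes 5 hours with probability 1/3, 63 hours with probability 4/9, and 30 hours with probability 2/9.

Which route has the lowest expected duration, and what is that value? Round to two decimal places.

Route A = 1/6 × 78 + 1/4 × 36 + 1/3 × 17 + 1/4 × 48 = 13 + 9 + 5.6667 + 12 = 39.6667
Route B = 1/5 × 35 + 3/10 × 79 + 2/5 × 4 + 1/10 × 69 = 7 + 23.7 + 1.6 + 6.9 = 39.2
Route C = 1/3 × 5 + 4/9 × 63 + 2/9 × 30 = 1.6667 + 28 + 6.6667 = 36.3333

Route C (36.33 hours)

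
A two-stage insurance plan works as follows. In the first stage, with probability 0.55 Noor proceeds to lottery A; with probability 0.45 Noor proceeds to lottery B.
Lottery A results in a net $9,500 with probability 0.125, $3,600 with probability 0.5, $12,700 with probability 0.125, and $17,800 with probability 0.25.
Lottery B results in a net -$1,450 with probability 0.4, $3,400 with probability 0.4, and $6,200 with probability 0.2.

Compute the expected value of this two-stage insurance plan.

$5,872.75

EV(A) = 0.125 × 9500 + 0.5 × 3600 + 0.125 × 12700 + 0.25 × 17800 = 1187.5 + 1800 + 1587.5 + 4450 = 9025
EV(B) = 0.4 × (-1450) + 0.4 × 3400 + 0.2 × 6200 = -580 + 1360 + 1240 = 2020
Overall = 0.55 × 9025 + 0.45 × 2020 = 4963.75 + 909 = 5872.75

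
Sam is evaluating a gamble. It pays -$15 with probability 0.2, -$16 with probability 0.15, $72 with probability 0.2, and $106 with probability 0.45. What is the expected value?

$56.70

EV = 0.2 × (-15) + 0.15 × (-16) + 0.2 × 72 + 0.45 × 106 = -3 − 2.4 + 14.4 + 47.7 = 56.7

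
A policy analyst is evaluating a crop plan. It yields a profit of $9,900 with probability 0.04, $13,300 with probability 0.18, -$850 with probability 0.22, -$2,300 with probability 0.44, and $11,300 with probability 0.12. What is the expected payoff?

EV = 0.04 × 9900 + 0.18 × 13300 + 0.22 × (-850) + 0.44 × (-2300) + 0.12 × 11300 = 396 + 2394 − 187 − 1012 + 1356 = 2947

$2,947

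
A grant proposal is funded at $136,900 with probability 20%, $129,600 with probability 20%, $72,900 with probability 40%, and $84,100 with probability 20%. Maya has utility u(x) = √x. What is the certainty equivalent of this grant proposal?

$97,344

E[u] = 0.2·√136900 + 0.2·√129600 + 0.4·√72900 + 0.2·√84100 = 0.2·370 + 0.2·360 + 0.4·270 + 0.2·290 = 312
CE = (312)² = 97344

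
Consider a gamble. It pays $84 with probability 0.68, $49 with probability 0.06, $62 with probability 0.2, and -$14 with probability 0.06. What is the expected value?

$71.62

EV = 0.68 × 84 + 0.06 × 49 + 0.2 × 62 + 0.06 × (-14) = 57.12 + 2.94 + 12.4 − 0.84 = 71.62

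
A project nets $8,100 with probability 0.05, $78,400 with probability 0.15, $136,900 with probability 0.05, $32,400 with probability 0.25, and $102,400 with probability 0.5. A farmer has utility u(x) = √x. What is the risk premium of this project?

$5,410

E[u] = 0.05·√8100 + 0.15·√78400 + 0.05·√136900 + 0.25·√32400 + 0.5·√102400 = 0.05·90 + 0.15·280 + 0.05·370 + 0.25·180 + 0.5·320 = 270
CE = (270)² = 72900
Risk premium = EV − CE = 78310 − 72900 = 5410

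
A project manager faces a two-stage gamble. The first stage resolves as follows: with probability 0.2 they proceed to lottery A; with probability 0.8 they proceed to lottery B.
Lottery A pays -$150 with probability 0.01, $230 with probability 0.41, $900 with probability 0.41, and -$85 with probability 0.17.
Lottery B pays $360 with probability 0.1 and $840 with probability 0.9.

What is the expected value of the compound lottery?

EV(A) = 0.01 × (-150) + 0.41 × 230 + 0.41 × 900 + 0.17 × (-85) = -1.5 + 94.3 + 369 − 14.45 = 447.35
EV(B) = 0.1 × 360 + 0.9 × 840 = 36 + 756 = 792
Overall = 0.2 × 447.35 + 0.8 × 792 = 89.47 + 633.6 = 723.07

$723.07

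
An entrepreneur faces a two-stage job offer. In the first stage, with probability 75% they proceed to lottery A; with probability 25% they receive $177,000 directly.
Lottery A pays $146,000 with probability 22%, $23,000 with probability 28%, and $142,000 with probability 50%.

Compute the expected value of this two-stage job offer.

$126,420

EV(A) = 0.22 × 146000 + 0.28 × 23000 + 0.5 × 142000 = 32120 + 6440 + 71000 = 109560
Branch B: 177000 (certain)
Overall = 0.75 × 109560 + 0.25 × 177000 = 82170 + 44250 = 126420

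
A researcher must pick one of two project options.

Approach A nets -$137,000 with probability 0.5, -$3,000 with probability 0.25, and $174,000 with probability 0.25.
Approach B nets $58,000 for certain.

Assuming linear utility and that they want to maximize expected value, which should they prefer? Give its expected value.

Approach A = 0.5 × (-137000) + 0.25 × (-3000) + 0.25 × 174000 = -68500 − 750 + 43500 = -25750
Approach B: 58000 (certain)

Approach B ($58,000)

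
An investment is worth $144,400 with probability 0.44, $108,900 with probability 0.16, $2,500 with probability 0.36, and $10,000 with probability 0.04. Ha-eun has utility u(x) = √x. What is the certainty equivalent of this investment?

$58,564

E[u] = 0.44·√144400 + 0.16·√108900 + 0.36·√2500 + 0.04·√10000 = 0.44·380 + 0.16·330 + 0.36·50 + 0.04·100 = 242
CE = (242)² = 58564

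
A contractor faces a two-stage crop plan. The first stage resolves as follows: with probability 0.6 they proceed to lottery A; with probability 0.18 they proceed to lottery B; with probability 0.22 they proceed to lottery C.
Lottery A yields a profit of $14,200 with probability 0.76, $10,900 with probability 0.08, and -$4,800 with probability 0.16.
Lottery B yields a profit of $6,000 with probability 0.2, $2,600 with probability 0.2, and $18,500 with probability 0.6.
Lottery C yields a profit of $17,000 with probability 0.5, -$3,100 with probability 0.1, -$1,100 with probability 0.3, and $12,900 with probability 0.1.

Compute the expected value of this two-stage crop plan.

$10,858.20

EV(A) = 0.76 × 14200 + 0.08 × 10900 + 0.16 × (-4800) = 10792 + 872 − 768 = 10896
EV(B) = 0.2 × 6000 + 0.2 × 2600 + 0.6 × 18500 = 1200 + 520 + 11100 = 12820
EV(C) = 0.5 × 17000 + 0.1 × (-3100) + 0.3 × (-1100) + 0.1 × 12900 = 8500 − 310 − 330 + 1290 = 9150
Overall = 0.6 × 10896 + 0.18 × 12820 + 0.22 × 9150 = 6537.6 + 2307.6 + 2013 = 10858.2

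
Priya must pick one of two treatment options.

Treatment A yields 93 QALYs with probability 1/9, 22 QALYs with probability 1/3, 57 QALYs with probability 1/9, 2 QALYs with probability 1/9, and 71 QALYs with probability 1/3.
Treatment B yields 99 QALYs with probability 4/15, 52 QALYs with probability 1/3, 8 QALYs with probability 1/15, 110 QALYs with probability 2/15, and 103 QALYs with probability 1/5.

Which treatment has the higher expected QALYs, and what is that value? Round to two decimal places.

Treatment A = 1/9 × 93 + 1/3 × 22 + 1/9 × 57 + 1/9 × 2 + 1/3 × 71 = 10.3333 + 7.3333 + 6.3333 + 0.2222 + 23.6667 = 47.8889
Treatment B = 4/15 × 99 + 1/3 × 52 + 1/15 × 8 + 2/15 × 110 + 1/5 × 103 = 26.4 + 17.3333 + 0.5333 + 14.6667 + 20.6 = 79.5333

Treatment B (79.53 QALYs)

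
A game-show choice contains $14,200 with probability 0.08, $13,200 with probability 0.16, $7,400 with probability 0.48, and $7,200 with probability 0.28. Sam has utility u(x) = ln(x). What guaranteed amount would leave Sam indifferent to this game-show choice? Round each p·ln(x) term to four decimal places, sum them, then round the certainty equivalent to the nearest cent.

$8,487.08

E[u] = 0.08·ln(14200) + 0.16·ln(13200) + 0.48·ln(7400) + 0.28·ln(7200) = 0.7649 + 1.5181 + 4.2764 + 2.4869 = 9.0463
CE = e^9.0463 ≈ 8487.08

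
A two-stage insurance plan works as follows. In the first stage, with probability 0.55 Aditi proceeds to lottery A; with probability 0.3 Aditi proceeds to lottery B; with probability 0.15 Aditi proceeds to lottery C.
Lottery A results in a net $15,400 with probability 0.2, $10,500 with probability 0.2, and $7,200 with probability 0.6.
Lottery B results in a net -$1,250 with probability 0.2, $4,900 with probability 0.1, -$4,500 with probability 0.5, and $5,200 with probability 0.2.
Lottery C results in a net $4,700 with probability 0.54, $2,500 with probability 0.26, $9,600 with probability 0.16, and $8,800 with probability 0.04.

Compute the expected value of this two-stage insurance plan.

EV(A) = 0.2 × 15400 + 0.2 × 10500 + 0.6 × 7200 = 3080 + 2100 + 4320 = 9500
EV(B) = 0.2 × (-1250) + 0.1 × 4900 + 0.5 × (-4500) + 0.2 × 5200 = -250 + 490 − 2250 + 1040 = -970
EV(C) = 0.54 × 4700 + 0.26 × 2500 + 0.16 × 9600 + 0.04 × 8800 = 2538 + 650 + 1536 + 352 = 5076
Overall = 0.55 × 9500 + 0.3 × (-970) + 0.15 × 5076 = 5225 − 291 + 761.4 = 5695.4

$5,695.40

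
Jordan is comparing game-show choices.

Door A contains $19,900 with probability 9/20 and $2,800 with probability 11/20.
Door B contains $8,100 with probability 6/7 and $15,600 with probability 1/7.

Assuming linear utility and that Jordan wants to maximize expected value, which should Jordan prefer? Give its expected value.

Door A ($10,495)

Door A = 9/20 × 19900 + 11/20 × 2800 = 8955 + 1540 = 10495
Door B = 6/7 × 8100 + 1/7 × 15600 = 6942.8571 + 2228.5714 = 9171.4286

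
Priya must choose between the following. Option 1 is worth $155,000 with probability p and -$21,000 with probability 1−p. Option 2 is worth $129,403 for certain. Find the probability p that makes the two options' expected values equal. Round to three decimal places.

p·155000 + (1−p)·(-21000) = 129403
176000p − 21000 = 129403
p = (129403 + 21000) / 176000

p = 0.855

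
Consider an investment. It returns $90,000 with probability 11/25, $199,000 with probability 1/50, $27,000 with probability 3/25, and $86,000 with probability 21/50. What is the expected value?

EV = 11/25 × 90000 + 1/50 × 199000 + 3/25 × 27000 + 21/50 × 86000 = 39600 + 3980 + 3240 + 36120 = 82940

$82,940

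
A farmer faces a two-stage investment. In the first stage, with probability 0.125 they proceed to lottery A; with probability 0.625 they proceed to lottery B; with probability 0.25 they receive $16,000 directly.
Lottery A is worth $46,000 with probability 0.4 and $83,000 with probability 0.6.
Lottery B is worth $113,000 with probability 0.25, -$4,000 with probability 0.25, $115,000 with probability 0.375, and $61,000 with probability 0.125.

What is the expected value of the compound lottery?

$61,275

EV(A) = 0.4 × 46000 + 0.6 × 83000 = 18400 + 49800 = 68200
EV(B) = 0.25 × 113000 + 0.25 × (-4000) + 0.375 × 115000 + 0.125 × 61000 = 28250 − 1000 + 43125 + 7625 = 78000
Branch C: 16000 (certain)
Overall = 0.125 × 68200 + 0.625 × 78000 + 0.25 × 16000 = 8525 + 48750 + 4000 = 61275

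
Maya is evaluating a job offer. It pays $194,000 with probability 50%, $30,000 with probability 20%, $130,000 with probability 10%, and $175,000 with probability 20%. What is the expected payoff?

$151,000

EV = 0.5 × 194000 + 0.2 × 30000 + 0.1 × 130000 + 0.2 × 175000 = 97000 + 6000 + 13000 + 35000 = 151000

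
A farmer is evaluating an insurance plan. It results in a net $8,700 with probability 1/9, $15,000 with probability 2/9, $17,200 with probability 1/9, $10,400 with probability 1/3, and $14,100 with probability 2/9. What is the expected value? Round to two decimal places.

$12,811.11

EV = 1/9 × 8700 + 2/9 × 15000 + 1/9 × 17200 + 1/3 × 10400 + 2/9 × 14100 = 966.6667 + 3333.3333 + 1911.1111 + 3466.6667 + 3133.3333 = 12811.1111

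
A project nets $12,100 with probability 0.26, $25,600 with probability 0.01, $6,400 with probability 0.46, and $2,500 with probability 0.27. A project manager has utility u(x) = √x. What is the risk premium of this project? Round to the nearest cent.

E[u] = 0.26·√12100 + 0.01·√25600 + 0.46·√6400 + 0.27·√2500 = 0.26·110 + 0.01·160 + 0.46·80 + 0.27·50 = 80.5
CE = (80.5)² = 6480.25
Risk premium = EV − CE = 7021 − 6480.25 = 540.75

$540.75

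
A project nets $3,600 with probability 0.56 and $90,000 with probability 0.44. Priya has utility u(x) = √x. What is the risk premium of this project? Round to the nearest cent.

$14,192.64

E[u] = 0.56·√3600 + 0.44·√90000 = 0.56·60 + 0.44·300 = 165.6
CE = (165.6)² = 27423.36
Risk premium = EV − CE = 41616 − 27423.36 = 14192.64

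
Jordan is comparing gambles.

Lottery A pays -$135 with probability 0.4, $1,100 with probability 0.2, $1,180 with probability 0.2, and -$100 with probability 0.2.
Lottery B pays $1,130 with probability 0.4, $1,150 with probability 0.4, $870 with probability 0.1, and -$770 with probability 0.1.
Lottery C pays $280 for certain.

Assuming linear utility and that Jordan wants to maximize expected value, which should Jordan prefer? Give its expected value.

Lottery B ($922)

Lottery A = 0.4 × (-135) + 0.2 × 1100 + 0.2 × 1180 + 0.2 × (-100) = -54 + 220 + 236 − 20 = 382
Lottery B = 0.4 × 1130 + 0.4 × 1150 + 0.1 × 870 + 0.1 × (-770) = 452 + 460 + 87 − 77 = 922
Lottery C: 280 (certain)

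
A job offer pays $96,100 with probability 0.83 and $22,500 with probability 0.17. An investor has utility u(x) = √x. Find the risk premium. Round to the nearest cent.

E[u] = 0.83·√96100 + 0.17·√22500 = 0.83·310 + 0.17·150 = 282.8
CE = (282.8)² = 79975.84
Risk premium = EV − CE = 83588 − 79975.84 = 3612.16

$3,612.16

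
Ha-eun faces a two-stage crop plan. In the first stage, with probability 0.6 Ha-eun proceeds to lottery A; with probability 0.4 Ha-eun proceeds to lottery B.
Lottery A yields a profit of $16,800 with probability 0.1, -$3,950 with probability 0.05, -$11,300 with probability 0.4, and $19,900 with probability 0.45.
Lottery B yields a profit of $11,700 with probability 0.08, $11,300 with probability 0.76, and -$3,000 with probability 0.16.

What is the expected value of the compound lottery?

$7,168.10

EV(A) = 0.1 × 16800 + 0.05 × (-3950) + 0.4 × (-11300) + 0.45 × 19900 = 1680 − 197.5 − 4520 + 8955 = 5917.5
EV(B) = 0.08 × 11700 + 0.76 × 11300 + 0.16 × (-3000) = 936 + 8588 − 480 = 9044
Overall = 0.6 × 5917.5 + 0.4 × 9044 = 3550.5 + 3617.6 = 7168.1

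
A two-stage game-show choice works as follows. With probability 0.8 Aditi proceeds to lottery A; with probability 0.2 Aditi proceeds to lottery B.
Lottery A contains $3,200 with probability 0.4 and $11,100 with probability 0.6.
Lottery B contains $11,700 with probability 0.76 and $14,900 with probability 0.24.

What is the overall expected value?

EV(A) = 0.4 × 3200 + 0.6 × 11100 = 1280 + 6660 = 7940
EV(B) = 0.76 × 11700 + 0.24 × 14900 = 8892 + 3576 = 12468
Overall = 0.8 × 7940 + 0.2 × 12468 = 6352 + 2493.6 = 8845.6

$8,845.60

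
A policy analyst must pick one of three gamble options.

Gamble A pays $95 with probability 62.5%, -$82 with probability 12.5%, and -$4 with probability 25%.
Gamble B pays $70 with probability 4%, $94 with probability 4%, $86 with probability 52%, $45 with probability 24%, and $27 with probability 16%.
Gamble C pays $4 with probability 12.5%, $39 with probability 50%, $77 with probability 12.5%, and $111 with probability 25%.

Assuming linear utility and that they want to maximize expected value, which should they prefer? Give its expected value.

Gamble B ($66.40)

Gamble A = 0.625 × 95 + 0.125 × (-82) + 0.25 × (-4) = 59.375 − 10.25 − 1 = 48.125
Gamble B = 0.04 × 70 + 0.04 × 94 + 0.52 × 86 + 0.24 × 45 + 0.16 × 27 = 2.8 + 3.76 + 44.72 + 10.8 + 4.32 = 66.4
Gamble C = 0.125 × 4 + 0.5 × 39 + 0.125 × 77 + 0.25 × 111 = 0.5 + 19.5 + 9.625 + 27.75 = 57.375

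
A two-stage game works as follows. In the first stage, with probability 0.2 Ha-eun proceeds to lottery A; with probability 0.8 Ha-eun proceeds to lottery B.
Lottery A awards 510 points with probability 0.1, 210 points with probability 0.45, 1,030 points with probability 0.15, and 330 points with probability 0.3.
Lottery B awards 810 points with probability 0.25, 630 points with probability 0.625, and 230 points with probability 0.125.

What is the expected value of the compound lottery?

579.8 points

EV(A) = 0.1 × 510 + 0.45 × 210 + 0.15 × 1030 + 0.3 × 330 = 51 + 94.5 + 154.5 + 99 = 399
EV(B) = 0.25 × 810 + 0.625 × 630 + 0.125 × 230 = 202.5 + 393.75 + 28.75 = 625
Overall = 0.2 × 399 + 0.8 × 625 = 79.8 + 500 = 579.8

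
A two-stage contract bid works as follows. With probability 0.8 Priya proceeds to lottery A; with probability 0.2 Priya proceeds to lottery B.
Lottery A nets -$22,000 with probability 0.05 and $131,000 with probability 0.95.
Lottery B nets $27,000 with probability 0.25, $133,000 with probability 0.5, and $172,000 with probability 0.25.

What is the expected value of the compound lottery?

$121,930

EV(A) = 0.05 × (-22000) + 0.95 × 131000 = -1100 + 124450 = 123350
EV(B) = 0.25 × 27000 + 0.5 × 133000 + 0.25 × 172000 = 6750 + 66500 + 43000 = 116250
Overall = 0.8 × 123350 + 0.2 × 116250 = 98680 + 23250 = 121930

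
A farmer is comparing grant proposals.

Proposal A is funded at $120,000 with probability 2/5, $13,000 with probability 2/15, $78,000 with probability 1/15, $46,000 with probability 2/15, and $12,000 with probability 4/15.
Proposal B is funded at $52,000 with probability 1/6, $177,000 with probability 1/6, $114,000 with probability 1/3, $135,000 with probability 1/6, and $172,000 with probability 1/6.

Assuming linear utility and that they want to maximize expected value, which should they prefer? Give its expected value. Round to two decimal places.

Proposal A = 2/5 × 120000 + 2/15 × 13000 + 1/15 × 78000 + 2/15 × 46000 + 4/15 × 12000 = 48000 + 1733.3333 + 5200 + 6133.3333 + 3200 = 64266.6667
Proposal B = 1/6 × 52000 + 1/6 × 177000 + 1/3 × 114000 + 1/6 × 135000 + 1/6 × 172000 = 8666.6667 + 29500 + 38000 + 22500 + 28666.6667 = 127333.3333

Proposal B ($127,333.33)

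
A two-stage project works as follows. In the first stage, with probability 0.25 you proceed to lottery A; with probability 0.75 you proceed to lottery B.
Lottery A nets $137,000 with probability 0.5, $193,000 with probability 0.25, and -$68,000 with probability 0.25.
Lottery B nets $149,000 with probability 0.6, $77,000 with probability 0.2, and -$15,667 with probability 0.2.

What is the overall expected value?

EV(A) = 0.5 × 137000 + 0.25 × 193000 + 0.25 × (-68000) = 68500 + 48250 − 17000 = 99750
EV(B) = 0.6 × 149000 + 0.2 × 77000 + 0.2 × (-15667) = 89400 + 15400 − 3133.4 = 101666.6
Overall = 0.25 × 99750 + 0.75 × 101666.6 = 24937.5 + 76249.95 = 101187.45

$101,187.45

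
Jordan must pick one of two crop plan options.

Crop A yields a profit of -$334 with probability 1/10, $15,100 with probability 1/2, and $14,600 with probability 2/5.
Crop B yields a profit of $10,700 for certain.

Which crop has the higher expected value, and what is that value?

Crop A ($13,356.60)

Crop A = 1/10 × (-334) + 1/2 × 15100 + 2/5 × 14600 = -33.4 + 7550 + 5840 = 13356.6
Crop B: 10700 (certain)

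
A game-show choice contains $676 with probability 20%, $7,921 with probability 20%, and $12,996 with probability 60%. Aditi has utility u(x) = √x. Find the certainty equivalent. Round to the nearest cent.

E[u] = 0.2·√676 + 0.2·√7921 + 0.6·√12996 = 0.2·26 + 0.2·89 + 0.6·114 = 91.4
CE = (91.4)² = 8353.96

$8,353.96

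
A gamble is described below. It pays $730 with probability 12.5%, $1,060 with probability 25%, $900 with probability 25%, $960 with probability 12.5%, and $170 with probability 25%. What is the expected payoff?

$743.75

EV = 0.125 × 730 + 0.25 × 1060 + 0.25 × 900 + 0.125 × 960 + 0.25 × 170 = 91.25 + 265 + 225 + 120 + 42.5 = 743.75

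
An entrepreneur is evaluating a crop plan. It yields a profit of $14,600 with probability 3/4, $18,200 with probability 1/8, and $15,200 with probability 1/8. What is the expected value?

EV = 3/4 × 14600 + 1/8 × 18200 + 1/8 × 15200 = 10950 + 2275 + 1900 = 15125

$15,125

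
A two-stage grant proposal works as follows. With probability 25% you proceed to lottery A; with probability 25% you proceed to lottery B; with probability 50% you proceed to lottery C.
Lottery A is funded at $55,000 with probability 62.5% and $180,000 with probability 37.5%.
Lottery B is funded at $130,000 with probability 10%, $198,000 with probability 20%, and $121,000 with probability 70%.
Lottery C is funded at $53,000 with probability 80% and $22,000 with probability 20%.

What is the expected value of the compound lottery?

EV(A) = 0.625 × 55000 + 0.375 × 180000 = 34375 + 67500 = 101875
EV(B) = 0.1 × 130000 + 0.2 × 198000 + 0.7 × 121000 = 13000 + 39600 + 84700 = 137300
EV(C) = 0.8 × 53000 + 0.2 × 22000 = 42400 + 4400 = 46800
Overall = 0.25 × 101875 + 0.25 × 137300 + 0.5 × 46800 = 25468.75 + 34325 + 23400 = 83193.75

$83,193.75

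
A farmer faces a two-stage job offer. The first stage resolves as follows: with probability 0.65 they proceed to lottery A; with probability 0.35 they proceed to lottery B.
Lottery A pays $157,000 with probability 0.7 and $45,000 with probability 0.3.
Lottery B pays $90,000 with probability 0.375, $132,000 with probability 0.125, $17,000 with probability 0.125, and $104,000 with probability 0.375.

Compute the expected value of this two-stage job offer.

$112,191.25

EV(A) = 0.7 × 157000 + 0.3 × 45000 = 109900 + 13500 = 123400
EV(B) = 0.375 × 90000 + 0.125 × 132000 + 0.125 × 17000 + 0.375 × 104000 = 33750 + 16500 + 2125 + 39000 = 91375
Overall = 0.65 × 123400 + 0.35 × 91375 = 80210 + 31981.25 = 112191.25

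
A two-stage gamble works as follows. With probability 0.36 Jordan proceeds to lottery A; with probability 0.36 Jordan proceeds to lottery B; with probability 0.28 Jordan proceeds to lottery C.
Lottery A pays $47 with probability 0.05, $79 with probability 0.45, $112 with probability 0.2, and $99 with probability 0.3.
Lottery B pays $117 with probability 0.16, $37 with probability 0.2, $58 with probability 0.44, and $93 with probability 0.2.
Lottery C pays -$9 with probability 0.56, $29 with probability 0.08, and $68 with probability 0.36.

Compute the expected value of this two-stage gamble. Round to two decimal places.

$63.78

EV(A) = 0.05 × 47 + 0.45 × 79 + 0.2 × 112 + 0.3 × 99 = 2.35 + 35.55 + 22.4 + 29.7 = 90
EV(B) = 0.16 × 117 + 0.2 × 37 + 0.44 × 58 + 0.2 × 93 = 18.72 + 7.4 + 25.52 + 18.6 = 70.24
EV(C) = 0.56 × (-9) + 0.08 × 29 + 0.36 × 68 = -5.04 + 2.32 + 24.48 = 21.76
Overall = 0.36 × 90 + 0.36 × 70.24 + 0.28 × 21.76 = 32.4 + 25.2864 + 6.0928 = 63.7792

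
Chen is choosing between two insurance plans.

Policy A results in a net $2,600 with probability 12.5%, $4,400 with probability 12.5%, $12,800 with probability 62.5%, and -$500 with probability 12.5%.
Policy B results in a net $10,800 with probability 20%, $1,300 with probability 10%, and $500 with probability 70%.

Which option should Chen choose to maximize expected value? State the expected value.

Policy A = 0.125 × 2600 + 0.125 × 4400 + 0.625 × 12800 + 0.125 × (-500) = 325 + 550 + 8000 − 62.5 = 8812.5
Policy B = 0.2 × 10800 + 0.1 × 1300 + 0.7 × 500 = 2160 + 130 + 350 = 2640

Policy A ($8,812.50)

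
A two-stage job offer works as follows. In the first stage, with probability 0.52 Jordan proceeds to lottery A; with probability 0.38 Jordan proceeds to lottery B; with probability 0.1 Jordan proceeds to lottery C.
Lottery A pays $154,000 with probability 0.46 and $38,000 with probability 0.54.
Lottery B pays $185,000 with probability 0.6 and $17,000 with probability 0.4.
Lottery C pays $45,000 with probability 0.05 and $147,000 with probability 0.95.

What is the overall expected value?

EV(A) = 0.46 × 154000 + 0.54 × 38000 = 70840 + 20520 = 91360
EV(B) = 0.6 × 185000 + 0.4 × 17000 = 111000 + 6800 = 117800
EV(C) = 0.05 × 45000 + 0.95 × 147000 = 2250 + 139650 = 141900
Overall = 0.52 × 91360 + 0.38 × 117800 + 0.1 × 141900 = 47507.2 + 44764 + 14190 = 106461.2

$106,461.20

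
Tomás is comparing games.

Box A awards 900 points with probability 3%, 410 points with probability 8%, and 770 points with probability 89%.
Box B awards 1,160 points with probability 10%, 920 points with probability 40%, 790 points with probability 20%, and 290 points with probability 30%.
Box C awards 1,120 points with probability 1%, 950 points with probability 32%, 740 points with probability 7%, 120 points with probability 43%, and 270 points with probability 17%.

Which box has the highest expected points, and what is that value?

Box A (745.1 points)

Box A = 0.03 × 900 + 0.08 × 410 + 0.89 × 770 = 27 + 32.8 + 685.3 = 745.1
Box B = 0.1 × 1160 + 0.4 × 920 + 0.2 × 790 + 0.3 × 290 = 116 + 368 + 158 + 87 = 729
Box C = 0.01 × 1120 + 0.32 × 950 + 0.07 × 740 + 0.43 × 120 + 0.17 × 270 = 11.2 + 304 + 51.8 + 51.6 + 45.9 = 464.5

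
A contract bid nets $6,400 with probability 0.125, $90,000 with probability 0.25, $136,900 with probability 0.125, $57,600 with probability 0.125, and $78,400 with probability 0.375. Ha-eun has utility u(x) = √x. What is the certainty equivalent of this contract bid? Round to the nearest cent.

$70,889.06

E[u] = 0.125·√6400 + 0.25·√90000 + 0.125·√136900 + 0.125·√57600 + 0.375·√78400 = 0.125·80 + 0.25·300 + 0.125·370 + 0.125·240 + 0.375·280 = 266.25
CE = (266.25)² = 70889.0625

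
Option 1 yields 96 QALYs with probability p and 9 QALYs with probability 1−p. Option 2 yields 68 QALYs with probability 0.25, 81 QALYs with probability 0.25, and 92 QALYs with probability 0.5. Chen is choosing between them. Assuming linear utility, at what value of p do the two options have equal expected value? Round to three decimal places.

p = 0.853

EV(Option 2) = 0.25 × 68 + 0.25 × 81 + 0.5 × 92 = 17 + 20.25 + 46 = 83.25
p·96 + (1−p)·9 = 83.25
87p + 9 = 83.25
p = (83.25 − 9) / 87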